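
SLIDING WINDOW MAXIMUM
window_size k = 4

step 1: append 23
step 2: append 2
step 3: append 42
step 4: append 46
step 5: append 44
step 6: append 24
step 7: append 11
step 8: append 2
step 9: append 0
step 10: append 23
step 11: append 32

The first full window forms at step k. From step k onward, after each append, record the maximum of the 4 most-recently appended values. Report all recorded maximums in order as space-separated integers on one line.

step 1: append 23 -> window=[23] (not full yet)
step 2: append 2 -> window=[23, 2] (not full yet)
step 3: append 42 -> window=[23, 2, 42] (not full yet)
step 4: append 46 -> window=[23, 2, 42, 46] -> max=46
step 5: append 44 -> window=[2, 42, 46, 44] -> max=46
step 6: append 24 -> window=[42, 46, 44, 24] -> max=46
step 7: append 11 -> window=[46, 44, 24, 11] -> max=46
step 8: append 2 -> window=[44, 24, 11, 2] -> max=44
step 9: append 0 -> window=[24, 11, 2, 0] -> max=24
step 10: append 23 -> window=[11, 2, 0, 23] -> max=23
step 11: append 32 -> window=[2, 0, 23, 32] -> max=32

Answer: 46 46 46 46 44 24 23 32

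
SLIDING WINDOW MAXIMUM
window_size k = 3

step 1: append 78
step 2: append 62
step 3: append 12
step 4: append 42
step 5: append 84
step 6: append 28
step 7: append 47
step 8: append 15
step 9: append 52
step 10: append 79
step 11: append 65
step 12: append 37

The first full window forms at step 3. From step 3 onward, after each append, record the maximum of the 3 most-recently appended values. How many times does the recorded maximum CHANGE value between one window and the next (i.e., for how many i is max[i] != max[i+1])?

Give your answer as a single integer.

step 1: append 78 -> window=[78] (not full yet)
step 2: append 62 -> window=[78, 62] (not full yet)
step 3: append 12 -> window=[78, 62, 12] -> max=78
step 4: append 42 -> window=[62, 12, 42] -> max=62
step 5: append 84 -> window=[12, 42, 84] -> max=84
step 6: append 28 -> window=[42, 84, 28] -> max=84
step 7: append 47 -> window=[84, 28, 47] -> max=84
step 8: append 15 -> window=[28, 47, 15] -> max=47
step 9: append 52 -> window=[47, 15, 52] -> max=52
step 10: append 79 -> window=[15, 52, 79] -> max=79
step 11: append 65 -> window=[52, 79, 65] -> max=79
step 12: append 37 -> window=[79, 65, 37] -> max=79
Recorded maximums: 78 62 84 84 84 47 52 79 79 79
Changes between consecutive maximums: 5

Answer: 5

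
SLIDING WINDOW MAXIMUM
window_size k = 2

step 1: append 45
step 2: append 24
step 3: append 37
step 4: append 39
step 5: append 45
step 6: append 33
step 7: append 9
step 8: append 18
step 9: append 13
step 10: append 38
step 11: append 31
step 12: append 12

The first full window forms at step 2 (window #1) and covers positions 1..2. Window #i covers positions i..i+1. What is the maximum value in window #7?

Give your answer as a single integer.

step 1: append 45 -> window=[45] (not full yet)
step 2: append 24 -> window=[45, 24] -> max=45
step 3: append 37 -> window=[24, 37] -> max=37
step 4: append 39 -> window=[37, 39] -> max=39
step 5: append 45 -> window=[39, 45] -> max=45
step 6: append 33 -> window=[45, 33] -> max=45
step 7: append 9 -> window=[33, 9] -> max=33
step 8: append 18 -> window=[9, 18] -> max=18
Window #7 max = 18

Answer: 18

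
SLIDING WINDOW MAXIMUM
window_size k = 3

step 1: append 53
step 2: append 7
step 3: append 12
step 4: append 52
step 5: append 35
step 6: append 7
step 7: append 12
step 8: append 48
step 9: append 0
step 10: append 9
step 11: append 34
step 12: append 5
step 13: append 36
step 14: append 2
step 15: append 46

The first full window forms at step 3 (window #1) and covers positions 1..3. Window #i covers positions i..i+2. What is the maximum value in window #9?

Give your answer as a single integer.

step 1: append 53 -> window=[53] (not full yet)
step 2: append 7 -> window=[53, 7] (not full yet)
step 3: append 12 -> window=[53, 7, 12] -> max=53
step 4: append 52 -> window=[7, 12, 52] -> max=52
step 5: append 35 -> window=[12, 52, 35] -> max=52
step 6: append 7 -> window=[52, 35, 7] -> max=52
step 7: append 12 -> window=[35, 7, 12] -> max=35
step 8: append 48 -> window=[7, 12, 48] -> max=48
step 9: append 0 -> window=[12, 48, 0] -> max=48
step 10: append 9 -> window=[48, 0, 9] -> max=48
step 11: append 34 -> window=[0, 9, 34] -> max=34
Window #9 max = 34

Answer: 34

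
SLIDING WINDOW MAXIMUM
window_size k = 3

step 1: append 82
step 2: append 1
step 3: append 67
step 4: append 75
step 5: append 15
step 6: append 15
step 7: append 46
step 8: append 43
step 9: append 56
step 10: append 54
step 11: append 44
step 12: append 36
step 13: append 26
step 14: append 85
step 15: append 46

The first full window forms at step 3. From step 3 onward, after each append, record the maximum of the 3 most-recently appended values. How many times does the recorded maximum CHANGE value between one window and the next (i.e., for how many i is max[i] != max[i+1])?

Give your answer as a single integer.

step 1: append 82 -> window=[82] (not full yet)
step 2: append 1 -> window=[82, 1] (not full yet)
step 3: append 67 -> window=[82, 1, 67] -> max=82
step 4: append 75 -> window=[1, 67, 75] -> max=75
step 5: append 15 -> window=[67, 75, 15] -> max=75
step 6: append 15 -> window=[75, 15, 15] -> max=75
step 7: append 46 -> window=[15, 15, 46] -> max=46
step 8: append 43 -> window=[15, 46, 43] -> max=46
step 9: append 56 -> window=[46, 43, 56] -> max=56
step 10: append 54 -> window=[43, 56, 54] -> max=56
step 11: append 44 -> window=[56, 54, 44] -> max=56
step 12: append 36 -> window=[54, 44, 36] -> max=54
step 13: append 26 -> window=[44, 36, 26] -> max=44
step 14: append 85 -> window=[36, 26, 85] -> max=85
step 15: append 46 -> window=[26, 85, 46] -> max=85
Recorded maximums: 82 75 75 75 46 46 56 56 56 54 44 85 85
Changes between consecutive maximums: 6

Answer: 6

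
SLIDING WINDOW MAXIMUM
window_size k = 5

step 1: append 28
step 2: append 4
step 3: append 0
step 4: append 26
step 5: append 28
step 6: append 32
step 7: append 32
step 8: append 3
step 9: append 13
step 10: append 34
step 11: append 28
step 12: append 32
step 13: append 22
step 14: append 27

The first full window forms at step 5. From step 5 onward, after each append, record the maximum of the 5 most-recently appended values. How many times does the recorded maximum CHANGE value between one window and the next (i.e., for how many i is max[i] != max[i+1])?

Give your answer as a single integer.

step 1: append 28 -> window=[28] (not full yet)
step 2: append 4 -> window=[28, 4] (not full yet)
step 3: append 0 -> window=[28, 4, 0] (not full yet)
step 4: append 26 -> window=[28, 4, 0, 26] (not full yet)
step 5: append 28 -> window=[28, 4, 0, 26, 28] -> max=28
step 6: append 32 -> window=[4, 0, 26, 28, 32] -> max=32
step 7: append 32 -> window=[0, 26, 28, 32, 32] -> max=32
step 8: append 3 -> window=[26, 28, 32, 32, 3] -> max=32
step 9: append 13 -> window=[28, 32, 32, 3, 13] -> max=32
step 10: append 34 -> window=[32, 32, 3, 13, 34] -> max=34
step 11: append 28 -> window=[32, 3, 13, 34, 28] -> max=34
step 12: append 32 -> window=[3, 13, 34, 28, 32] -> max=34
step 13: append 22 -> window=[13, 34, 28, 32, 22] -> max=34
step 14: append 27 -> window=[34, 28, 32, 22, 27] -> max=34
Recorded maximums: 28 32 32 32 32 34 34 34 34 34
Changes between consecutive maximums: 2

Answer: 2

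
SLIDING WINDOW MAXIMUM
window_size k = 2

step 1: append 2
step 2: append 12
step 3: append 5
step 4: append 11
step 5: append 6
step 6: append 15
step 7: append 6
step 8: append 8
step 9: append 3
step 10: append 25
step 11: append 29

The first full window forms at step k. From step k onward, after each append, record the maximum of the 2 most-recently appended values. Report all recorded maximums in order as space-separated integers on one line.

Answer: 12 12 11 11 15 15 8 8 25 29

Derivation:
step 1: append 2 -> window=[2] (not full yet)
step 2: append 12 -> window=[2, 12] -> max=12
step 3: append 5 -> window=[12, 5] -> max=12
step 4: append 11 -> window=[5, 11] -> max=11
step 5: append 6 -> window=[11, 6] -> max=11
step 6: append 15 -> window=[6, 15] -> max=15
step 7: append 6 -> window=[15, 6] -> max=15
step 8: append 8 -> window=[6, 8] -> max=8
step 9: append 3 -> window=[8, 3] -> max=8
step 10: append 25 -> window=[3, 25] -> max=25
step 11: append 29 -> window=[25, 29] -> max=29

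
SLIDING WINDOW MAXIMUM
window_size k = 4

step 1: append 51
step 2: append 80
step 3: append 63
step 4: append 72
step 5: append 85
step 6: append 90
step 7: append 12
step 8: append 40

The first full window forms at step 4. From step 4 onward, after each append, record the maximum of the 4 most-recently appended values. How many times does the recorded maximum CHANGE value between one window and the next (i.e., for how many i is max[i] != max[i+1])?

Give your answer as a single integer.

Answer: 2

Derivation:
step 1: append 51 -> window=[51] (not full yet)
step 2: append 80 -> window=[51, 80] (not full yet)
step 3: append 63 -> window=[51, 80, 63] (not full yet)
step 4: append 72 -> window=[51, 80, 63, 72] -> max=80
step 5: append 85 -> window=[80, 63, 72, 85] -> max=85
step 6: append 90 -> window=[63, 72, 85, 90] -> max=90
step 7: append 12 -> window=[72, 85, 90, 12] -> max=90
step 8: append 40 -> window=[85, 90, 12, 40] -> max=90
Recorded maximums: 80 85 90 90 90
Changes between consecutive maximums: 2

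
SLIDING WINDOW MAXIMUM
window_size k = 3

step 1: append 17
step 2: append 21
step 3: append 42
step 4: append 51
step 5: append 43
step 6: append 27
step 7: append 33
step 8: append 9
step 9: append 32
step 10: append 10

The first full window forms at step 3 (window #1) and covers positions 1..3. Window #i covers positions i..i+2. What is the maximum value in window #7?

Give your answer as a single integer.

Answer: 33

Derivation:
step 1: append 17 -> window=[17] (not full yet)
step 2: append 21 -> window=[17, 21] (not full yet)
step 3: append 42 -> window=[17, 21, 42] -> max=42
step 4: append 51 -> window=[21, 42, 51] -> max=51
step 5: append 43 -> window=[42, 51, 43] -> max=51
step 6: append 27 -> window=[51, 43, 27] -> max=51
step 7: append 33 -> window=[43, 27, 33] -> max=43
step 8: append 9 -> window=[27, 33, 9] -> max=33
step 9: append 32 -> window=[33, 9, 32] -> max=33
Window #7 max = 33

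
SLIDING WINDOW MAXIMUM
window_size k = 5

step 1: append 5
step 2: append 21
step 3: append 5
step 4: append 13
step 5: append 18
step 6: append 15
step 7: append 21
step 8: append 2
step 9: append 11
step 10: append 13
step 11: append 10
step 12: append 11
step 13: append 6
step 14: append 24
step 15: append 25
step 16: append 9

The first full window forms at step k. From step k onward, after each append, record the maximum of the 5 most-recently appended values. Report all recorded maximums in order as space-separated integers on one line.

step 1: append 5 -> window=[5] (not full yet)
step 2: append 21 -> window=[5, 21] (not full yet)
step 3: append 5 -> window=[5, 21, 5] (not full yet)
step 4: append 13 -> window=[5, 21, 5, 13] (not full yet)
step 5: append 18 -> window=[5, 21, 5, 13, 18] -> max=21
step 6: append 15 -> window=[21, 5, 13, 18, 15] -> max=21
step 7: append 21 -> window=[5, 13, 18, 15, 21] -> max=21
step 8: append 2 -> window=[13, 18, 15, 21, 2] -> max=21
step 9: append 11 -> window=[18, 15, 21, 2, 11] -> max=21
step 10: append 13 -> window=[15, 21, 2, 11, 13] -> max=21
step 11: append 10 -> window=[21, 2, 11, 13, 10] -> max=21
step 12: append 11 -> window=[2, 11, 13, 10, 11] -> max=13
step 13: append 6 -> window=[11, 13, 10, 11, 6] -> max=13
step 14: append 24 -> window=[13, 10, 11, 6, 24] -> max=24
step 15: append 25 -> window=[10, 11, 6, 24, 25] -> max=25
step 16: append 9 -> window=[11, 6, 24, 25, 9] -> max=25

Answer: 21 21 21 21 21 21 21 13 13 24 25 25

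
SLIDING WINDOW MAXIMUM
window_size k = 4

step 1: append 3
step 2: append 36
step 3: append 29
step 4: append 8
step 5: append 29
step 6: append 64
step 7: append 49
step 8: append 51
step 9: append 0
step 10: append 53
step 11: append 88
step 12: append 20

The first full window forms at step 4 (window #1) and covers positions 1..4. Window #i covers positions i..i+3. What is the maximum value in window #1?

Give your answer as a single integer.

step 1: append 3 -> window=[3] (not full yet)
step 2: append 36 -> window=[3, 36] (not full yet)
step 3: append 29 -> window=[3, 36, 29] (not full yet)
step 4: append 8 -> window=[3, 36, 29, 8] -> max=36
Window #1 max = 36

Answer: 36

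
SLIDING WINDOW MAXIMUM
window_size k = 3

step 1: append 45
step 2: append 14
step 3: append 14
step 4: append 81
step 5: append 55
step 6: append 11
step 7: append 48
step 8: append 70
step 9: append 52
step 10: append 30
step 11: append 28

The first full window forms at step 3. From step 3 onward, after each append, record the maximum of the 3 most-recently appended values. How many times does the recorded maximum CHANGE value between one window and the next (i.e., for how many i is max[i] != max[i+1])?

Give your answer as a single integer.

step 1: append 45 -> window=[45] (not full yet)
step 2: append 14 -> window=[45, 14] (not full yet)
step 3: append 14 -> window=[45, 14, 14] -> max=45
step 4: append 81 -> window=[14, 14, 81] -> max=81
step 5: append 55 -> window=[14, 81, 55] -> max=81
step 6: append 11 -> window=[81, 55, 11] -> max=81
step 7: append 48 -> window=[55, 11, 48] -> max=55
step 8: append 70 -> window=[11, 48, 70] -> max=70
step 9: append 52 -> window=[48, 70, 52] -> max=70
step 10: append 30 -> window=[70, 52, 30] -> max=70
step 11: append 28 -> window=[52, 30, 28] -> max=52
Recorded maximums: 45 81 81 81 55 70 70 70 52
Changes between consecutive maximums: 4

Answer: 4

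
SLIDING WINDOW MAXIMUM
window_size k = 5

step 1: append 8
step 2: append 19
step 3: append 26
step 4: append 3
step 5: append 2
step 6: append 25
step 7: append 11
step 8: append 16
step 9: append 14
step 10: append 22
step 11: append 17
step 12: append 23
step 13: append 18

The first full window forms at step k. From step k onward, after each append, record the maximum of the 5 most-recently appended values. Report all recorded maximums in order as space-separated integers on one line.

Answer: 26 26 26 25 25 25 22 23 23

Derivation:
step 1: append 8 -> window=[8] (not full yet)
step 2: append 19 -> window=[8, 19] (not full yet)
step 3: append 26 -> window=[8, 19, 26] (not full yet)
step 4: append 3 -> window=[8, 19, 26, 3] (not full yet)
step 5: append 2 -> window=[8, 19, 26, 3, 2] -> max=26
step 6: append 25 -> window=[19, 26, 3, 2, 25] -> max=26
step 7: append 11 -> window=[26, 3, 2, 25, 11] -> max=26
step 8: append 16 -> window=[3, 2, 25, 11, 16] -> max=25
step 9: append 14 -> window=[2, 25, 11, 16, 14] -> max=25
step 10: append 22 -> window=[25, 11, 16, 14, 22] -> max=25
step 11: append 17 -> window=[11, 16, 14, 22, 17] -> max=22
step 12: append 23 -> window=[16, 14, 22, 17, 23] -> max=23
step 13: append 18 -> window=[14, 22, 17, 23, 18] -> max=23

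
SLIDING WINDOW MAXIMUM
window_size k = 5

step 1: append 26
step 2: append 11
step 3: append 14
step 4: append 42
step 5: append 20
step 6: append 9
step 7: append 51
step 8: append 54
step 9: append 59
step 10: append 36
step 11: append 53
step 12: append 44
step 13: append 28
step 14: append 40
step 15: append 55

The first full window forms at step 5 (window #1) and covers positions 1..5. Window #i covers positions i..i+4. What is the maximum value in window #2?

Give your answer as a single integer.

step 1: append 26 -> window=[26] (not full yet)
step 2: append 11 -> window=[26, 11] (not full yet)
step 3: append 14 -> window=[26, 11, 14] (not full yet)
step 4: append 42 -> window=[26, 11, 14, 42] (not full yet)
step 5: append 20 -> window=[26, 11, 14, 42, 20] -> max=42
step 6: append 9 -> window=[11, 14, 42, 20, 9] -> max=42
Window #2 max = 42

Answer: 42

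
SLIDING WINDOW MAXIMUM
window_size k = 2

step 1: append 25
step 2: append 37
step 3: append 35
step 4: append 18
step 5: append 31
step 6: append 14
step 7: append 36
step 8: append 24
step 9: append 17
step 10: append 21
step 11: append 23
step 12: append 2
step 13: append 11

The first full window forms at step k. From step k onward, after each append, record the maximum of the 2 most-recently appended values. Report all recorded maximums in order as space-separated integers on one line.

step 1: append 25 -> window=[25] (not full yet)
step 2: append 37 -> window=[25, 37] -> max=37
step 3: append 35 -> window=[37, 35] -> max=37
step 4: append 18 -> window=[35, 18] -> max=35
step 5: append 31 -> window=[18, 31] -> max=31
step 6: append 14 -> window=[31, 14] -> max=31
step 7: append 36 -> window=[14, 36] -> max=36
step 8: append 24 -> window=[36, 24] -> max=36
step 9: append 17 -> window=[24, 17] -> max=24
step 10: append 21 -> window=[17, 21] -> max=21
step 11: append 23 -> window=[21, 23] -> max=23
step 12: append 2 -> window=[23, 2] -> max=23
step 13: append 11 -> window=[2, 11] -> max=11

Answer: 37 37 35 31 31 36 36 24 21 23 23 11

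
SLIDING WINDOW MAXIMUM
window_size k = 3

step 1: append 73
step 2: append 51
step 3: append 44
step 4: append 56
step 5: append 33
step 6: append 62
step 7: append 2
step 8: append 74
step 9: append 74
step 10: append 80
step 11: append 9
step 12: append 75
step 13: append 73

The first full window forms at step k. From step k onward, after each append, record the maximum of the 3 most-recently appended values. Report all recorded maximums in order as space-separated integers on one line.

Answer: 73 56 56 62 62 74 74 80 80 80 75

Derivation:
step 1: append 73 -> window=[73] (not full yet)
step 2: append 51 -> window=[73, 51] (not full yet)
step 3: append 44 -> window=[73, 51, 44] -> max=73
step 4: append 56 -> window=[51, 44, 56] -> max=56
step 5: append 33 -> window=[44, 56, 33] -> max=56
step 6: append 62 -> window=[56, 33, 62] -> max=62
step 7: append 2 -> window=[33, 62, 2] -> max=62
step 8: append 74 -> window=[62, 2, 74] -> max=74
step 9: append 74 -> window=[2, 74, 74] -> max=74
step 10: append 80 -> window=[74, 74, 80] -> max=80
step 11: append 9 -> window=[74, 80, 9] -> max=80
step 12: append 75 -> window=[80, 9, 75] -> max=80
step 13: append 73 -> window=[9, 75, 73] -> max=75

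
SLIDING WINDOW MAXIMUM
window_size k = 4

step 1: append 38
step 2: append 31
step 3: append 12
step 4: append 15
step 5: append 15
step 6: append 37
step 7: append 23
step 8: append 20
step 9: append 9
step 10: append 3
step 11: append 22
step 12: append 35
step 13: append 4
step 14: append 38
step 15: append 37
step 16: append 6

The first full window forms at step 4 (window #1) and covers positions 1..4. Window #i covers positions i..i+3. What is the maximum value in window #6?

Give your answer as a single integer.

Answer: 37

Derivation:
step 1: append 38 -> window=[38] (not full yet)
step 2: append 31 -> window=[38, 31] (not full yet)
step 3: append 12 -> window=[38, 31, 12] (not full yet)
step 4: append 15 -> window=[38, 31, 12, 15] -> max=38
step 5: append 15 -> window=[31, 12, 15, 15] -> max=31
step 6: append 37 -> window=[12, 15, 15, 37] -> max=37
step 7: append 23 -> window=[15, 15, 37, 23] -> max=37
step 8: append 20 -> window=[15, 37, 23, 20] -> max=37
step 9: append 9 -> window=[37, 23, 20, 9] -> max=37
Window #6 max = 37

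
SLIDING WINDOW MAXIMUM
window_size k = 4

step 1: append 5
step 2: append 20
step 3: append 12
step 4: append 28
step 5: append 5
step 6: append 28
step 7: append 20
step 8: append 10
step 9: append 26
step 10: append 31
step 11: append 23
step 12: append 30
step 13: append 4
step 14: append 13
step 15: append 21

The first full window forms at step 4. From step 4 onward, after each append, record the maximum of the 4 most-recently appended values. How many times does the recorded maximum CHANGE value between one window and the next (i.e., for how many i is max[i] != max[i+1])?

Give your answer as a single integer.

step 1: append 5 -> window=[5] (not full yet)
step 2: append 20 -> window=[5, 20] (not full yet)
step 3: append 12 -> window=[5, 20, 12] (not full yet)
step 4: append 28 -> window=[5, 20, 12, 28] -> max=28
step 5: append 5 -> window=[20, 12, 28, 5] -> max=28
step 6: append 28 -> window=[12, 28, 5, 28] -> max=28
step 7: append 20 -> window=[28, 5, 28, 20] -> max=28
step 8: append 10 -> window=[5, 28, 20, 10] -> max=28
step 9: append 26 -> window=[28, 20, 10, 26] -> max=28
step 10: append 31 -> window=[20, 10, 26, 31] -> max=31
step 11: append 23 -> window=[10, 26, 31, 23] -> max=31
step 12: append 30 -> window=[26, 31, 23, 30] -> max=31
step 13: append 4 -> window=[31, 23, 30, 4] -> max=31
step 14: append 13 -> window=[23, 30, 4, 13] -> max=30
step 15: append 21 -> window=[30, 4, 13, 21] -> max=30
Recorded maximums: 28 28 28 28 28 28 31 31 31 31 30 30
Changes between consecutive maximums: 2

Answer: 2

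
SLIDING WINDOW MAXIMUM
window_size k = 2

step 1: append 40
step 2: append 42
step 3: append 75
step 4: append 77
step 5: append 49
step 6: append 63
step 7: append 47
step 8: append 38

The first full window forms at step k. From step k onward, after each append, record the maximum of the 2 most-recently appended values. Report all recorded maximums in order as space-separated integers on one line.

step 1: append 40 -> window=[40] (not full yet)
step 2: append 42 -> window=[40, 42] -> max=42
step 3: append 75 -> window=[42, 75] -> max=75
step 4: append 77 -> window=[75, 77] -> max=77
step 5: append 49 -> window=[77, 49] -> max=77
step 6: append 63 -> window=[49, 63] -> max=63
step 7: append 47 -> window=[63, 47] -> max=63
step 8: append 38 -> window=[47, 38] -> max=47

Answer: 42 75 77 77 63 63 47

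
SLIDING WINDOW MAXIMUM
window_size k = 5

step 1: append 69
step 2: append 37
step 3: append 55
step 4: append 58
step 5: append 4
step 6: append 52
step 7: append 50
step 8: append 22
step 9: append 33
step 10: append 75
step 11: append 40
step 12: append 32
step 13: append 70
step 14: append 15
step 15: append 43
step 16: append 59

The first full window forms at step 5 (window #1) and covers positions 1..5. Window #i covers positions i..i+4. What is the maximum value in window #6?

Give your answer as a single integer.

Answer: 75

Derivation:
step 1: append 69 -> window=[69] (not full yet)
step 2: append 37 -> window=[69, 37] (not full yet)
step 3: append 55 -> window=[69, 37, 55] (not full yet)
step 4: append 58 -> window=[69, 37, 55, 58] (not full yet)
step 5: append 4 -> window=[69, 37, 55, 58, 4] -> max=69
step 6: append 52 -> window=[37, 55, 58, 4, 52] -> max=58
step 7: append 50 -> window=[55, 58, 4, 52, 50] -> max=58
step 8: append 22 -> window=[58, 4, 52, 50, 22] -> max=58
step 9: append 33 -> window=[4, 52, 50, 22, 33] -> max=52
step 10: append 75 -> window=[52, 50, 22, 33, 75] -> max=75
Window #6 max = 75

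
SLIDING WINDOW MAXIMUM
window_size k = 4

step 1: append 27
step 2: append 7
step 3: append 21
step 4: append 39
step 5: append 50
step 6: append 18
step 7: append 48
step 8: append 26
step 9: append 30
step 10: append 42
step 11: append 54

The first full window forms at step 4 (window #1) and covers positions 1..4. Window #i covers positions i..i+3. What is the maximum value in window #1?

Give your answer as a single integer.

step 1: append 27 -> window=[27] (not full yet)
step 2: append 7 -> window=[27, 7] (not full yet)
step 3: append 21 -> window=[27, 7, 21] (not full yet)
step 4: append 39 -> window=[27, 7, 21, 39] -> max=39
Window #1 max = 39

Answer: 39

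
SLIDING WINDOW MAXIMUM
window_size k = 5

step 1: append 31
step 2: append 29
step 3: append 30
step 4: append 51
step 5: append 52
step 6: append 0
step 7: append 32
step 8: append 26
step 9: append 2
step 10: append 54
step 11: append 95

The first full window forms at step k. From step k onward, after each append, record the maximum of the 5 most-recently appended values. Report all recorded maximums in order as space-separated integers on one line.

step 1: append 31 -> window=[31] (not full yet)
step 2: append 29 -> window=[31, 29] (not full yet)
step 3: append 30 -> window=[31, 29, 30] (not full yet)
step 4: append 51 -> window=[31, 29, 30, 51] (not full yet)
step 5: append 52 -> window=[31, 29, 30, 51, 52] -> max=52
step 6: append 0 -> window=[29, 30, 51, 52, 0] -> max=52
step 7: append 32 -> window=[30, 51, 52, 0, 32] -> max=52
step 8: append 26 -> window=[51, 52, 0, 32, 26] -> max=52
step 9: append 2 -> window=[52, 0, 32, 26, 2] -> max=52
step 10: append 54 -> window=[0, 32, 26, 2, 54] -> max=54
step 11: append 95 -> window=[32, 26, 2, 54, 95] -> max=95

Answer: 52 52 52 52 52 54 95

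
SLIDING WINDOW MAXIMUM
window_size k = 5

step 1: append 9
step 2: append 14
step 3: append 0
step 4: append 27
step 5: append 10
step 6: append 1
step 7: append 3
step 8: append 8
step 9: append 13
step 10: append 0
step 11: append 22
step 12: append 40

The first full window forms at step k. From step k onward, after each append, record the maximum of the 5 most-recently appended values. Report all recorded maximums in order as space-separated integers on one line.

Answer: 27 27 27 27 13 13 22 40

Derivation:
step 1: append 9 -> window=[9] (not full yet)
step 2: append 14 -> window=[9, 14] (not full yet)
step 3: append 0 -> window=[9, 14, 0] (not full yet)
step 4: append 27 -> window=[9, 14, 0, 27] (not full yet)
step 5: append 10 -> window=[9, 14, 0, 27, 10] -> max=27
step 6: append 1 -> window=[14, 0, 27, 10, 1] -> max=27
step 7: append 3 -> window=[0, 27, 10, 1, 3] -> max=27
step 8: append 8 -> window=[27, 10, 1, 3, 8] -> max=27
step 9: append 13 -> window=[10, 1, 3, 8, 13] -> max=13
step 10: append 0 -> window=[1, 3, 8, 13, 0] -> max=13
step 11: append 22 -> window=[3, 8, 13, 0, 22] -> max=22
step 12: append 40 -> window=[8, 13, 0, 22, 40] -> max=40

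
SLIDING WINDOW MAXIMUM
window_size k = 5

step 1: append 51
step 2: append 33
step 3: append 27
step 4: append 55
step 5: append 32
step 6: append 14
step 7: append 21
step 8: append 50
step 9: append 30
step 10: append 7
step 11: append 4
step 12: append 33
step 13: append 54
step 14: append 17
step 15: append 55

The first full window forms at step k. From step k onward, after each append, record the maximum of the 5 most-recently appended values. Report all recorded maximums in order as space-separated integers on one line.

Answer: 55 55 55 55 50 50 50 50 54 54 55

Derivation:
step 1: append 51 -> window=[51] (not full yet)
step 2: append 33 -> window=[51, 33] (not full yet)
step 3: append 27 -> window=[51, 33, 27] (not full yet)
step 4: append 55 -> window=[51, 33, 27, 55] (not full yet)
step 5: append 32 -> window=[51, 33, 27, 55, 32] -> max=55
step 6: append 14 -> window=[33, 27, 55, 32, 14] -> max=55
step 7: append 21 -> window=[27, 55, 32, 14, 21] -> max=55
step 8: append 50 -> window=[55, 32, 14, 21, 50] -> max=55
step 9: append 30 -> window=[32, 14, 21, 50, 30] -> max=50
step 10: append 7 -> window=[14, 21, 50, 30, 7] -> max=50
step 11: append 4 -> window=[21, 50, 30, 7, 4] -> max=50
step 12: append 33 -> window=[50, 30, 7, 4, 33] -> max=50
step 13: append 54 -> window=[30, 7, 4, 33, 54] -> max=54
step 14: append 17 -> window=[7, 4, 33, 54, 17] -> max=54
step 15: append 55 -> window=[4, 33, 54, 17, 55] -> max=55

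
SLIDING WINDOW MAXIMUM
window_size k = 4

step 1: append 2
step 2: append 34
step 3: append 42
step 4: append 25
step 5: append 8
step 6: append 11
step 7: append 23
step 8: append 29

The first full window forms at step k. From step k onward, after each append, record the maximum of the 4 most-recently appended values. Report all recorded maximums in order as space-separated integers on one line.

Answer: 42 42 42 25 29

Derivation:
step 1: append 2 -> window=[2] (not full yet)
step 2: append 34 -> window=[2, 34] (not full yet)
step 3: append 42 -> window=[2, 34, 42] (not full yet)
step 4: append 25 -> window=[2, 34, 42, 25] -> max=42
step 5: append 8 -> window=[34, 42, 25, 8] -> max=42
step 6: append 11 -> window=[42, 25, 8, 11] -> max=42
step 7: append 23 -> window=[25, 8, 11, 23] -> max=25
step 8: append 29 -> window=[8, 11, 23, 29] -> max=29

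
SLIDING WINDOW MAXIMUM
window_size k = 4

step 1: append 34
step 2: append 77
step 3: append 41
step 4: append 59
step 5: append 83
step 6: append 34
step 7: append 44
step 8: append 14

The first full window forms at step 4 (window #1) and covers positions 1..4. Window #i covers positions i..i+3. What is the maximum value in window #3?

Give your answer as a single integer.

step 1: append 34 -> window=[34] (not full yet)
step 2: append 77 -> window=[34, 77] (not full yet)
step 3: append 41 -> window=[34, 77, 41] (not full yet)
step 4: append 59 -> window=[34, 77, 41, 59] -> max=77
step 5: append 83 -> window=[77, 41, 59, 83] -> max=83
step 6: append 34 -> window=[41, 59, 83, 34] -> max=83
Window #3 max = 83

Answer: 83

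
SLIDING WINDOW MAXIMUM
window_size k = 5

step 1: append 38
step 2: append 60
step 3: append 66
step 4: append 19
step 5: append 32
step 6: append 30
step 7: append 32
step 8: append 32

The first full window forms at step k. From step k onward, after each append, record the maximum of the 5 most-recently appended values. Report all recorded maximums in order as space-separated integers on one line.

Answer: 66 66 66 32

Derivation:
step 1: append 38 -> window=[38] (not full yet)
step 2: append 60 -> window=[38, 60] (not full yet)
step 3: append 66 -> window=[38, 60, 66] (not full yet)
step 4: append 19 -> window=[38, 60, 66, 19] (not full yet)
step 5: append 32 -> window=[38, 60, 66, 19, 32] -> max=66
step 6: append 30 -> window=[60, 66, 19, 32, 30] -> max=66
step 7: append 32 -> window=[66, 19, 32, 30, 32] -> max=66
step 8: append 32 -> window=[19, 32, 30, 32, 32] -> max=32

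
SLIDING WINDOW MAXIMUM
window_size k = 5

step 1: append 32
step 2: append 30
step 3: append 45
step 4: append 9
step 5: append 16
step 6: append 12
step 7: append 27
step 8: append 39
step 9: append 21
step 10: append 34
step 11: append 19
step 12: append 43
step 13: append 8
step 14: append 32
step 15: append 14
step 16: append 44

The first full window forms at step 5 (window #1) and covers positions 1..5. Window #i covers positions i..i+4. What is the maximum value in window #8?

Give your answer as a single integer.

Answer: 43

Derivation:
step 1: append 32 -> window=[32] (not full yet)
step 2: append 30 -> window=[32, 30] (not full yet)
step 3: append 45 -> window=[32, 30, 45] (not full yet)
step 4: append 9 -> window=[32, 30, 45, 9] (not full yet)
step 5: append 16 -> window=[32, 30, 45, 9, 16] -> max=45
step 6: append 12 -> window=[30, 45, 9, 16, 12] -> max=45
step 7: append 27 -> window=[45, 9, 16, 12, 27] -> max=45
step 8: append 39 -> window=[9, 16, 12, 27, 39] -> max=39
step 9: append 21 -> window=[16, 12, 27, 39, 21] -> max=39
step 10: append 34 -> window=[12, 27, 39, 21, 34] -> max=39
step 11: append 19 -> window=[27, 39, 21, 34, 19] -> max=39
step 12: append 43 -> window=[39, 21, 34, 19, 43] -> max=43
Window #8 max = 43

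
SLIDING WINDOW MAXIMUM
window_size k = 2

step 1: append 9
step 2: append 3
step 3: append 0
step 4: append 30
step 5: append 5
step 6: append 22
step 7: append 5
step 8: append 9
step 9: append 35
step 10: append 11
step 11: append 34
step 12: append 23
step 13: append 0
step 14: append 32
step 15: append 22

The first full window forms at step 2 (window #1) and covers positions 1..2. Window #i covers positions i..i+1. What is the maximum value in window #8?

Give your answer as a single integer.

Answer: 35

Derivation:
step 1: append 9 -> window=[9] (not full yet)
step 2: append 3 -> window=[9, 3] -> max=9
step 3: append 0 -> window=[3, 0] -> max=3
step 4: append 30 -> window=[0, 30] -> max=30
step 5: append 5 -> window=[30, 5] -> max=30
step 6: append 22 -> window=[5, 22] -> max=22
step 7: append 5 -> window=[22, 5] -> max=22
step 8: append 9 -> window=[5, 9] -> max=9
step 9: append 35 -> window=[9, 35] -> max=35
Window #8 max = 35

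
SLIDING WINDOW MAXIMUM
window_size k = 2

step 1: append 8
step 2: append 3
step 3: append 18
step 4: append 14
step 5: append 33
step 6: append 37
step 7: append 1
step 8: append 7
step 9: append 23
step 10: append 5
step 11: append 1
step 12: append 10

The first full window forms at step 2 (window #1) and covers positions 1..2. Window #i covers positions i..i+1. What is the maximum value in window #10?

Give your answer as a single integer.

Answer: 5

Derivation:
step 1: append 8 -> window=[8] (not full yet)
step 2: append 3 -> window=[8, 3] -> max=8
step 3: append 18 -> window=[3, 18] -> max=18
step 4: append 14 -> window=[18, 14] -> max=18
step 5: append 33 -> window=[14, 33] -> max=33
step 6: append 37 -> window=[33, 37] -> max=37
step 7: append 1 -> window=[37, 1] -> max=37
step 8: append 7 -> window=[1, 7] -> max=7
step 9: append 23 -> window=[7, 23] -> max=23
step 10: append 5 -> window=[23, 5] -> max=23
step 11: append 1 -> window=[5, 1] -> max=5
Window #10 max = 5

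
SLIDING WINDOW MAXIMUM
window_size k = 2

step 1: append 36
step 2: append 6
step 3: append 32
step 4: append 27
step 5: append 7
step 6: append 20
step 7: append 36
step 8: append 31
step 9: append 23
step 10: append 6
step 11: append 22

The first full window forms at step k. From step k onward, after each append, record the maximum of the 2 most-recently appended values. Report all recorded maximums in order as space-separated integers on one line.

Answer: 36 32 32 27 20 36 36 31 23 22

Derivation:
step 1: append 36 -> window=[36] (not full yet)
step 2: append 6 -> window=[36, 6] -> max=36
step 3: append 32 -> window=[6, 32] -> max=32
step 4: append 27 -> window=[32, 27] -> max=32
step 5: append 7 -> window=[27, 7] -> max=27
step 6: append 20 -> window=[7, 20] -> max=20
step 7: append 36 -> window=[20, 36] -> max=36
step 8: append 31 -> window=[36, 31] -> max=36
step 9: append 23 -> window=[31, 23] -> max=31
step 10: append 6 -> window=[23, 6] -> max=23
step 11: append 22 -> window=[6, 22] -> max=22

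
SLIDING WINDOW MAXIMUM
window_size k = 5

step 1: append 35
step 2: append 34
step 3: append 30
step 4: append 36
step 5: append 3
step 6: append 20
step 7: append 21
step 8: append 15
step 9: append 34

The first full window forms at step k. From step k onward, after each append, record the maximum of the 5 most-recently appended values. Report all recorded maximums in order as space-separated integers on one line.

Answer: 36 36 36 36 34

Derivation:
step 1: append 35 -> window=[35] (not full yet)
step 2: append 34 -> window=[35, 34] (not full yet)
step 3: append 30 -> window=[35, 34, 30] (not full yet)
step 4: append 36 -> window=[35, 34, 30, 36] (not full yet)
step 5: append 3 -> window=[35, 34, 30, 36, 3] -> max=36
step 6: append 20 -> window=[34, 30, 36, 3, 20] -> max=36
step 7: append 21 -> window=[30, 36, 3, 20, 21] -> max=36
step 8: append 15 -> window=[36, 3, 20, 21, 15] -> max=36
step 9: append 34 -> window=[3, 20, 21, 15, 34] -> max=34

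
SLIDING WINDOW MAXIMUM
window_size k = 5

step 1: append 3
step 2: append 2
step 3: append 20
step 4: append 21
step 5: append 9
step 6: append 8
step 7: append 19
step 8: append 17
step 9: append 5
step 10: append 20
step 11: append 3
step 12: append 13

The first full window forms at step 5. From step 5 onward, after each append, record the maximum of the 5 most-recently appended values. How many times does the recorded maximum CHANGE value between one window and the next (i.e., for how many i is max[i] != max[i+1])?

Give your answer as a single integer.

step 1: append 3 -> window=[3] (not full yet)
step 2: append 2 -> window=[3, 2] (not full yet)
step 3: append 20 -> window=[3, 2, 20] (not full yet)
step 4: append 21 -> window=[3, 2, 20, 21] (not full yet)
step 5: append 9 -> window=[3, 2, 20, 21, 9] -> max=21
step 6: append 8 -> window=[2, 20, 21, 9, 8] -> max=21
step 7: append 19 -> window=[20, 21, 9, 8, 19] -> max=21
step 8: append 17 -> window=[21, 9, 8, 19, 17] -> max=21
step 9: append 5 -> window=[9, 8, 19, 17, 5] -> max=19
step 10: append 20 -> window=[8, 19, 17, 5, 20] -> max=20
step 11: append 3 -> window=[19, 17, 5, 20, 3] -> max=20
step 12: append 13 -> window=[17, 5, 20, 3, 13] -> max=20
Recorded maximums: 21 21 21 21 19 20 20 20
Changes between consecutive maximums: 2

Answer: 2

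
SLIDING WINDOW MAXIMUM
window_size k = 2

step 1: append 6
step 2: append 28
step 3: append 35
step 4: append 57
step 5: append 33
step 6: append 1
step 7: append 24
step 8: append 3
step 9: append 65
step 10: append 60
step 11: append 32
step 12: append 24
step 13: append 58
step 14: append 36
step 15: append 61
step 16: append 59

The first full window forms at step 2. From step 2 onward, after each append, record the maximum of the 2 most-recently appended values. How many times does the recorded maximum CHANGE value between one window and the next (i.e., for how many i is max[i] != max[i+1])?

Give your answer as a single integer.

step 1: append 6 -> window=[6] (not full yet)
step 2: append 28 -> window=[6, 28] -> max=28
step 3: append 35 -> window=[28, 35] -> max=35
step 4: append 57 -> window=[35, 57] -> max=57
step 5: append 33 -> window=[57, 33] -> max=57
step 6: append 1 -> window=[33, 1] -> max=33
step 7: append 24 -> window=[1, 24] -> max=24
step 8: append 3 -> window=[24, 3] -> max=24
step 9: append 65 -> window=[3, 65] -> max=65
step 10: append 60 -> window=[65, 60] -> max=65
step 11: append 32 -> window=[60, 32] -> max=60
step 12: append 24 -> window=[32, 24] -> max=32
step 13: append 58 -> window=[24, 58] -> max=58
step 14: append 36 -> window=[58, 36] -> max=58
step 15: append 61 -> window=[36, 61] -> max=61
step 16: append 59 -> window=[61, 59] -> max=61
Recorded maximums: 28 35 57 57 33 24 24 65 65 60 32 58 58 61 61
Changes between consecutive maximums: 9

Answer: 9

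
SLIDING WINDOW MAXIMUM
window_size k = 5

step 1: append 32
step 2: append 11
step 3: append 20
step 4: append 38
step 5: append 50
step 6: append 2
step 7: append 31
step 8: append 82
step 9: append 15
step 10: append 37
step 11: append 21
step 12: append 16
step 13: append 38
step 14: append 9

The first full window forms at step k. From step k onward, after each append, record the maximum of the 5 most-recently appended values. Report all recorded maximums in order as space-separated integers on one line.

Answer: 50 50 50 82 82 82 82 82 38 38

Derivation:
step 1: append 32 -> window=[32] (not full yet)
step 2: append 11 -> window=[32, 11] (not full yet)
step 3: append 20 -> window=[32, 11, 20] (not full yet)
step 4: append 38 -> window=[32, 11, 20, 38] (not full yet)
step 5: append 50 -> window=[32, 11, 20, 38, 50] -> max=50
step 6: append 2 -> window=[11, 20, 38, 50, 2] -> max=50
step 7: append 31 -> window=[20, 38, 50, 2, 31] -> max=50
step 8: append 82 -> window=[38, 50, 2, 31, 82] -> max=82
step 9: append 15 -> window=[50, 2, 31, 82, 15] -> max=82
step 10: append 37 -> window=[2, 31, 82, 15, 37] -> max=82
step 11: append 21 -> window=[31, 82, 15, 37, 21] -> max=82
step 12: append 16 -> window=[82, 15, 37, 21, 16] -> max=82
step 13: append 38 -> window=[15, 37, 21, 16, 38] -> max=38
step 14: append 9 -> window=[37, 21, 16, 38, 9] -> max=38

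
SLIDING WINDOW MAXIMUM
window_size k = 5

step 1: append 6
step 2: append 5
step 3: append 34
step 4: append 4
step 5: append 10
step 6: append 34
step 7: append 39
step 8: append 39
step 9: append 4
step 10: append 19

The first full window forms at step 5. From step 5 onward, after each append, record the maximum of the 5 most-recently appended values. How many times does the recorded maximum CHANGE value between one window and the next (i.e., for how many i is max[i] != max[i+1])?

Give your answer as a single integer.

step 1: append 6 -> window=[6] (not full yet)
step 2: append 5 -> window=[6, 5] (not full yet)
step 3: append 34 -> window=[6, 5, 34] (not full yet)
step 4: append 4 -> window=[6, 5, 34, 4] (not full yet)
step 5: append 10 -> window=[6, 5, 34, 4, 10] -> max=34
step 6: append 34 -> window=[5, 34, 4, 10, 34] -> max=34
step 7: append 39 -> window=[34, 4, 10, 34, 39] -> max=39
step 8: append 39 -> window=[4, 10, 34, 39, 39] -> max=39
step 9: append 4 -> window=[10, 34, 39, 39, 4] -> max=39
step 10: append 19 -> window=[34, 39, 39, 4, 19] -> max=39
Recorded maximums: 34 34 39 39 39 39
Changes between consecutive maximums: 1

Answer: 1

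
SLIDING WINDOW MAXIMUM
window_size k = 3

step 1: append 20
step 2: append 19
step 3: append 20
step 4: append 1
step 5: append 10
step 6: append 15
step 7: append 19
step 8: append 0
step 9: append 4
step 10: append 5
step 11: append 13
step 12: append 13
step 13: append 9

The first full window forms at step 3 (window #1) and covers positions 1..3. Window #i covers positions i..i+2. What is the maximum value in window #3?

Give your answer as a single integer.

Answer: 20

Derivation:
step 1: append 20 -> window=[20] (not full yet)
step 2: append 19 -> window=[20, 19] (not full yet)
step 3: append 20 -> window=[20, 19, 20] -> max=20
step 4: append 1 -> window=[19, 20, 1] -> max=20
step 5: append 10 -> window=[20, 1, 10] -> max=20
Window #3 max = 20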